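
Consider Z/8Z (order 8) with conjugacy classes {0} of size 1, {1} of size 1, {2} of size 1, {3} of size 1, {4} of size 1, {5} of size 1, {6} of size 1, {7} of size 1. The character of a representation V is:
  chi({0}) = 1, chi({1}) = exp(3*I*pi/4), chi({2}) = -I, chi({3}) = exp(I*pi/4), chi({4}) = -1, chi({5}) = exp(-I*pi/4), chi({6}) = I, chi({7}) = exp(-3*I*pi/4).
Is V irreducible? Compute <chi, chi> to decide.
Irreducible: <chi, chi> = 1.

<chi, chi> = (1/|G|) sum_C |C| * |chi(C)|^2 = (1/8)[1*|1|^2 + 1*|exp(3*I*pi/4)|^2 + 1*|-I|^2 + 1*|exp(I*pi/4)|^2 + 1*|-1|^2 + 1*|exp(-I*pi/4)|^2 + 1*|I|^2 + 1*|exp(-3*I*pi/4)|^2]
  = (1/8)[(1) + (1) + (1) + (1) + (1) + (1) + (1) + (1)] = 8/8 = 1.
(Exp terms are combined using exp(i*s)*conj(exp(i*t)) = exp(i*(s-t)), and sums of them are collapsed using the identity that for every m > 1 the m distinct m-th roots of unity sum to 0, e.g. 1 + exp(2*I*pi/3) + exp(-2*I*pi/3) = 0.)
A character is irreducible iff <chi, chi> = 1, so this representation is irreducible.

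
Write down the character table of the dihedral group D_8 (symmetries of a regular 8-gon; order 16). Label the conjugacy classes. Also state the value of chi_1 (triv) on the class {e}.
Conjugacy classes: {e} of size 1, {r^4} of size 1, {r^1, r^7} of size 2, {r^2, r^6} of size 2, {r^3, r^5} of size 2, {s, sr^2, ...} of size 4, {sr, sr^3, ...} of size 4.
Character table:
  irrep \ class              {e} (size 1)  {r^4} (size 1)  {r^1, r^7} (size 2)  {r^2, r^6} (size 2)  {r^3, r^5} (size 2)  {s, sr^2, ...} (size 4)  {sr, sr^3, ...} (size 4)
  chi_1 (triv)               1             1               1                    1                    1                    1                        1                       
  chi_2 (sign: r->1, s->-1)  1             1               1                    1                    1                    -1                       -1                      
  chi_3 (r->-1, s->1)        1             1               -1                   1                    -1                   1                        -1                      
  chi_4 (r->-1, s->-1)       1             1               -1                   1                    -1                   -1                       1                       
  chi_5 (2d, j=1)            2             -2              sqrt(2)              0                    -sqrt(2)             0                        0                       
  chi_6 (2d, j=2)            2             2               0                    -2                   0                    0                        0                       
  chi_7 (2d, j=3)            2             -2              -sqrt(2)             0                    sqrt(2)              0                        0                       

Spot check: chi_1 (triv) on {e} = 1.

Explanation: D_8 has order 2*8 = 16 with 7 conjugacy classes, hence 7 irreducibles. Sum of squared dims 1 + 1 + 1 + 1 + 4 + 4 + 4 = 16 = |G|. Linear characters come from the abelianisation; the 2-dimensional irreps have character r^k -> 2*cos(2*pi*j*k/8), reflections -> 0.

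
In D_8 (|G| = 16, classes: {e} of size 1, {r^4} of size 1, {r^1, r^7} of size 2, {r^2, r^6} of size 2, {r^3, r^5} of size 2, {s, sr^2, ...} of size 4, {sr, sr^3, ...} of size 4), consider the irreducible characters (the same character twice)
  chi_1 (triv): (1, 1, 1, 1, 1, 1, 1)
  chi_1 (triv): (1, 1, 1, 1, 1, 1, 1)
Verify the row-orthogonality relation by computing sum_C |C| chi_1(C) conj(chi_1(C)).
Sum = 16 = |G| = 16; so <chi_1, chi_1> = 1 (norm-1 confirms irreducibility).

Reasoning: Compute term by term over conjugacy classes (|C| * chi_1(C) * conj(chi_1(C))):
  1*(1)*conj(1) + 1*(1)*conj(1) + 2*(1)*conj(1) + 2*(1)*conj(1) + 2*(1)*conj(1) + 4*(1)*conj(1) + 4*(1)*conj(1)
  = (1) + (1) + (2) + (2) + (2) + (4) + (4)
  = 16.
Dividing by |G| = 16 gives 16/16 = 1, matching the row-orthogonality relation <chi_1, chi_1> = [chi_1 = chi_1].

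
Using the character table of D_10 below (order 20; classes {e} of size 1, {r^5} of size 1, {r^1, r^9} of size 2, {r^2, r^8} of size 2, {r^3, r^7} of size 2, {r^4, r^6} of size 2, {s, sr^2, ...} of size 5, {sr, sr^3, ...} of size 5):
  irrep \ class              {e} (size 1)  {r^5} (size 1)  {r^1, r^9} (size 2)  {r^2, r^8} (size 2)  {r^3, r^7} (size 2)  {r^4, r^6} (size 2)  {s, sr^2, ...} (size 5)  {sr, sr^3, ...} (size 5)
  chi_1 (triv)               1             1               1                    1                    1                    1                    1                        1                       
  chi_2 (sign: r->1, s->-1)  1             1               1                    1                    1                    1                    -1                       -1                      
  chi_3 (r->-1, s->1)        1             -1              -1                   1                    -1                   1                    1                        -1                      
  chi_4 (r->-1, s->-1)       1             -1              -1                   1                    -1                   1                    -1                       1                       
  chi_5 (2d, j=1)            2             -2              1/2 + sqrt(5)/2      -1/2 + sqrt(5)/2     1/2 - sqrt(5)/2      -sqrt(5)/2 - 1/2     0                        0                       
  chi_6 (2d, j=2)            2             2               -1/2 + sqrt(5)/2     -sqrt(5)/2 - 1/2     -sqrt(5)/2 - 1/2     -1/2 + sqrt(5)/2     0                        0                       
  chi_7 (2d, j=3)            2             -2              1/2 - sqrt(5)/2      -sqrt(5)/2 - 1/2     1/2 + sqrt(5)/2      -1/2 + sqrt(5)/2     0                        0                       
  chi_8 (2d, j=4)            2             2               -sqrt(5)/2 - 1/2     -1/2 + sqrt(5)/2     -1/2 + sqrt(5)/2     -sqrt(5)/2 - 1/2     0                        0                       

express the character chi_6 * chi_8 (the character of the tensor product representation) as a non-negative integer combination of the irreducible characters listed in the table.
chi_6 tensor chi_8 = chi_6 + chi_8 (all other irreducibles have multiplicity 0).

Details: The character of a tensor product is the pointwise product (chi_6 * chi_8)(C) = chi_6(C) * chi_8(C):
  {e}: (2)*(2), {r^5}: (2)*(2), {r^1, r^9}: (-1/2 + sqrt(5)/2)*(-sqrt(5)/2 - 1/2), {r^2, r^8}: (-sqrt(5)/2 - 1/2)*(-1/2 + sqrt(5)/2), {r^3, r^7}: (-sqrt(5)/2 - 1/2)*(-1/2 + sqrt(5)/2), {r^4, r^6}: (-1/2 + sqrt(5)/2)*(-sqrt(5)/2 - 1/2), {s, sr^2, ...}: (0)*(0), {sr, sr^3, ...}: (0)*(0)
so (chi_6 * chi_8) takes values
  {e} -> 4, {r^5} -> 4, {r^1, r^9} -> -1, {r^2, r^8} -> -1, {r^3, r^7} -> -1, {r^4, r^6} -> -1, {s, sr^2, ...} -> 0, {sr, sr^3, ...} -> 0.
Now take the inner product of this character with each irreducible chi from the table, <chi_6*chi_8, chi> = (1/20) sum_C |C| (chi_6*chi_8)(C) conj(chi(C)):
  <chi_6*chi_8, chi_1> = (1/20)[1*(4)*conj(1) + 1*(4)*conj(1) + 2*(-1)*conj(1) + 2*(-1)*conj(1) + 2*(-1)*conj(1) + 2*(-1)*conj(1) + 5*(0)*conj(1) + 5*(0)*conj(1)]
      = (1/20)[(4) + (4) + (-2) + (-2) + (-2) + (-2) + (0) + (0)] = 0/20 = 0
  <chi_6*chi_8, chi_2> = (1/20)[1*(4)*conj(1) + 1*(4)*conj(1) + 2*(-1)*conj(1) + 2*(-1)*conj(1) + 2*(-1)*conj(1) + 2*(-1)*conj(1) + 5*(0)*conj(-1) + 5*(0)*conj(-1)]
      = (1/20)[(4) + (4) + (-2) + (-2) + (-2) + (-2) + (0) + (0)] = 0/20 = 0
  <chi_6*chi_8, chi_3> = (1/20)[1*(4)*conj(1) + 1*(4)*conj(-1) + 2*(-1)*conj(-1) + 2*(-1)*conj(1) + 2*(-1)*conj(-1) + 2*(-1)*conj(1) + 5*(0)*conj(1) + 5*(0)*conj(-1)]
      = (1/20)[(4) + (-4) + (2) + (-2) + (2) + (-2) + (0) + (0)] = 0/20 = 0
  <chi_6*chi_8, chi_4> = (1/20)[1*(4)*conj(1) + 1*(4)*conj(-1) + 2*(-1)*conj(-1) + 2*(-1)*conj(1) + 2*(-1)*conj(-1) + 2*(-1)*conj(1) + 5*(0)*conj(-1) + 5*(0)*conj(1)]
      = (1/20)[(4) + (-4) + (2) + (-2) + (2) + (-2) + (0) + (0)] = 0/20 = 0
  <chi_6*chi_8, chi_5> = (1/20)[1*(4)*conj(2) + 1*(4)*conj(-2) + 2*(-1)*conj(1/2 + sqrt(5)/2) + 2*(-1)*conj(-1/2 + sqrt(5)/2) + 2*(-1)*conj(1/2 - sqrt(5)/2) + 2*(-1)*conj(-sqrt(5)/2 - 1/2) + 5*(0)*conj(0) + 5*(0)*conj(0)]
      = (1/20)[(8) + (-8) + (-sqrt(5) - 1) + (1 - sqrt(5)) + (-1 + sqrt(5)) + (1 + sqrt(5)) + (0) + (0)] = 0/20 = 0
  <chi_6*chi_8, chi_6> = (1/20)[1*(4)*conj(2) + 1*(4)*conj(2) + 2*(-1)*conj(-1/2 + sqrt(5)/2) + 2*(-1)*conj(-sqrt(5)/2 - 1/2) + 2*(-1)*conj(-sqrt(5)/2 - 1/2) + 2*(-1)*conj(-1/2 + sqrt(5)/2) + 5*(0)*conj(0) + 5*(0)*conj(0)]
      = (1/20)[(8) + (8) + (1 - sqrt(5)) + (1 + sqrt(5)) + (1 + sqrt(5)) + (1 - sqrt(5)) + (0) + (0)] = 20/20 = 1
  <chi_6*chi_8, chi_7> = (1/20)[1*(4)*conj(2) + 1*(4)*conj(-2) + 2*(-1)*conj(1/2 - sqrt(5)/2) + 2*(-1)*conj(-sqrt(5)/2 - 1/2) + 2*(-1)*conj(1/2 + sqrt(5)/2) + 2*(-1)*conj(-1/2 + sqrt(5)/2) + 5*(0)*conj(0) + 5*(0)*conj(0)]
      = (1/20)[(8) + (-8) + (-1 + sqrt(5)) + (1 + sqrt(5)) + (-sqrt(5) - 1) + (1 - sqrt(5)) + (0) + (0)] = 0/20 = 0
  <chi_6*chi_8, chi_8> = (1/20)[1*(4)*conj(2) + 1*(4)*conj(2) + 2*(-1)*conj(-sqrt(5)/2 - 1/2) + 2*(-1)*conj(-1/2 + sqrt(5)/2) + 2*(-1)*conj(-1/2 + sqrt(5)/2) + 2*(-1)*conj(-sqrt(5)/2 - 1/2) + 5*(0)*conj(0) + 5*(0)*conj(0)]
      = (1/20)[(8) + (8) + (1 + sqrt(5)) + (1 - sqrt(5)) + (1 - sqrt(5)) + (1 + sqrt(5)) + (0) + (0)] = 20/20 = 1
Hence the multiplicities are chi_6: 1, chi_8: 1. Dimension check: dim(chi_6)*dim(chi_8) = 2*2 = 4 and sum (mult * dim) = 1*2 + 1*2 = 4.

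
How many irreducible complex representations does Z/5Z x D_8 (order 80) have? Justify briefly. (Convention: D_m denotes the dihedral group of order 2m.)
35

Working: The number of irreducible complex representations of a finite group equals its number of conjugacy classes. For a direct product, #classes(G x H) = #classes(G) * #classes(H). Z/5Z has 5 classes (abelian), D_8 has 7 classes, so 5 * 7 = 35, so Z/5Z x D_8 (order 80) has exactly 35 irreducible complex representations.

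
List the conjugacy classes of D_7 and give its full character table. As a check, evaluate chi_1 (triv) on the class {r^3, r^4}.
Conjugacy classes: {e} of size 1, {r^1, r^6} of size 2, {r^2, r^5} of size 2, {r^3, r^4} of size 2, {s, sr, ..., sr^6} of size 7.
Character table:
  irrep \ class              {e} (size 1)  {r^1, r^6} (size 2)  {r^2, r^5} (size 2)  {r^3, r^4} (size 2)  {s, sr, ..., sr^6} (size 7)
  chi_1 (triv)               1             1                    1                    1                    1                          
  chi_2 (sign: r->1, s->-1)  1             1                    1                    1                    -1                         
  chi_3 (2d, j=1)            2             2*cos(2*pi/7)        -2*cos(3*pi/7)       -2*cos(pi/7)         0                          
  chi_4 (2d, j=2)            2             -2*cos(3*pi/7)       -2*cos(pi/7)         2*cos(2*pi/7)        0                          
  chi_5 (2d, j=3)            2             -2*cos(pi/7)         2*cos(2*pi/7)        -2*cos(3*pi/7)       0                          

Spot check: chi_1 (triv) on {r^3, r^4} = 1.

D_7 has order 2*7 = 14 with 5 conjugacy classes, hence 5 irreducibles. Sum of squared dims 1 + 1 + 4 + 4 + 4 = 14 = |G|. Linear characters come from the abelianisation; the 2-dimensional irreps have character r^k -> 2*cos(2*pi*j*k/7), reflections -> 0.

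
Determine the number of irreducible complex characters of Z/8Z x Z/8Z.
64

Working: The number of irreducible complex representations of a finite group equals its number of conjugacy classes. Z/8Z x Z/8Z is abelian of order 64, so every element is its own conjugacy class: 64 classes, so Z/8Z x Z/8Z (order 64) has exactly 64 irreducible complex representations.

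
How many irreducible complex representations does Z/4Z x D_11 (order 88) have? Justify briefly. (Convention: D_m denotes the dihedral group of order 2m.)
28

Explanation: The number of irreducible complex representations of a finite group equals its number of conjugacy classes. For a direct product, #classes(G x H) = #classes(G) * #classes(H). Z/4Z has 4 classes (abelian), D_11 has 7 classes, so 4 * 7 = 28, so Z/4Z x D_11 (order 88) has exactly 28 irreducible complex representations.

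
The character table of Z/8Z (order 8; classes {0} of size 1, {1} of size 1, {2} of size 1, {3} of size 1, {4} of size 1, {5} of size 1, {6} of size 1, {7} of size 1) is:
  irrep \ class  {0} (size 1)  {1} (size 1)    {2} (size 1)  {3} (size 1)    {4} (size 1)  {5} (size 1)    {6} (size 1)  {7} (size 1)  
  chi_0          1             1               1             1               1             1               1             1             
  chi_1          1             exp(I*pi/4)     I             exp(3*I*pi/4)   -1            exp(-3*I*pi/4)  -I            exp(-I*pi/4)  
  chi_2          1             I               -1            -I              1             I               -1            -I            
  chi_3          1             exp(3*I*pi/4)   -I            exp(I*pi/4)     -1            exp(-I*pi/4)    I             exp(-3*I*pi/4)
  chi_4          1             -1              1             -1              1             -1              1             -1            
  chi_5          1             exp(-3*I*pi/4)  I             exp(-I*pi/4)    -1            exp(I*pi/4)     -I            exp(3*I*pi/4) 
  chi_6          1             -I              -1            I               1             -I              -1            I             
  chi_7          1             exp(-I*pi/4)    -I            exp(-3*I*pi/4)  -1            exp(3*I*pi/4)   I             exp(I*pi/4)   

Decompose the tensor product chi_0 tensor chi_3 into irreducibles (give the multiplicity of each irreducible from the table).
chi_0 tensor chi_3 = chi_3 (all other irreducibles have multiplicity 0).

Working: The character of a tensor product is the pointwise product (chi_0 * chi_3)(C) = chi_0(C) * chi_3(C):
  {0}: (1)*(1), {1}: (1)*(exp(3*I*pi/4)), {2}: (1)*(-I), {3}: (1)*(exp(I*pi/4)), {4}: (1)*(-1), {5}: (1)*(exp(-I*pi/4)), {6}: (1)*(I), {7}: (1)*(exp(-3*I*pi/4))
so (chi_0 * chi_3) takes values
  {0} -> 1, {1} -> exp(3*I*pi/4), {2} -> -I, {3} -> exp(I*pi/4), {4} -> -1, {5} -> exp(-I*pi/4), {6} -> I, {7} -> exp(-3*I*pi/4).
Now take the inner product of this character with each irreducible chi from the table, <chi_0*chi_3, chi> = (1/8) sum_C |C| (chi_0*chi_3)(C) conj(chi(C)):
  <chi_0*chi_3, chi_0> = (1/8)[1*(1)*conj(1) + 1*(exp(3*I*pi/4))*conj(1) + 1*(-I)*conj(1) + 1*(exp(I*pi/4))*conj(1) + 1*(-1)*conj(1) + 1*(exp(-I*pi/4))*conj(1) + 1*(I)*conj(1) + 1*(exp(-3*I*pi/4))*conj(1)]
      = (1/8)[(1) + (exp(3*I*pi/4)) + (-I) + (exp(I*pi/4)) + (-1) + (exp(-I*pi/4)) + (I) + (exp(-3*I*pi/4))] = 0/8 = 0
  <chi_0*chi_3, chi_1> = (1/8)[1*(1)*conj(1) + 1*(exp(3*I*pi/4))*conj(exp(I*pi/4)) + 1*(-I)*conj(I) + 1*(exp(I*pi/4))*conj(exp(3*I*pi/4)) + 1*(-1)*conj(-1) + 1*(exp(-I*pi/4))*conj(exp(-3*I*pi/4)) + 1*(I)*conj(-I) + 1*(exp(-3*I*pi/4))*conj(exp(-I*pi/4))]
      = (1/8)[(1) + (I) + (-1) + (-I) + (1) + (I) + (-1) + (-I)] = 0/8 = 0
  <chi_0*chi_3, chi_2> = (1/8)[1*(1)*conj(1) + 1*(exp(3*I*pi/4))*conj(I) + 1*(-I)*conj(-1) + 1*(exp(I*pi/4))*conj(-I) + 1*(-1)*conj(1) + 1*(exp(-I*pi/4))*conj(I) + 1*(I)*conj(-1) + 1*(exp(-3*I*pi/4))*conj(-I)]
      = (1/8)[(1) + (-exp(-3*I*pi/4)) + (I) + (exp(3*I*pi/4)) + (-1) + (-exp(I*pi/4)) + (-I) + (exp(-I*pi/4))] = 0/8 = 0
  <chi_0*chi_3, chi_3> = (1/8)[1*(1)*conj(1) + 1*(exp(3*I*pi/4))*conj(exp(3*I*pi/4)) + 1*(-I)*conj(-I) + 1*(exp(I*pi/4))*conj(exp(I*pi/4)) + 1*(-1)*conj(-1) + 1*(exp(-I*pi/4))*conj(exp(-I*pi/4)) + 1*(I)*conj(I) + 1*(exp(-3*I*pi/4))*conj(exp(-3*I*pi/4))]
      = (1/8)[(1) + (1) + (1) + (1) + (1) + (1) + (1) + (1)] = 8/8 = 1
  <chi_0*chi_3, chi_4> = (1/8)[1*(1)*conj(1) + 1*(exp(3*I*pi/4))*conj(-1) + 1*(-I)*conj(1) + 1*(exp(I*pi/4))*conj(-1) + 1*(-1)*conj(1) + 1*(exp(-I*pi/4))*conj(-1) + 1*(I)*conj(1) + 1*(exp(-3*I*pi/4))*conj(-1)]
      = (1/8)[(1) + (-exp(3*I*pi/4)) + (-I) + (-exp(I*pi/4)) + (-1) + (-exp(-I*pi/4)) + (I) + (-exp(-3*I*pi/4))] = 0/8 = 0
  <chi_0*chi_3, chi_5> = (1/8)[1*(1)*conj(1) + 1*(exp(3*I*pi/4))*conj(exp(-3*I*pi/4)) + 1*(-I)*conj(I) + 1*(exp(I*pi/4))*conj(exp(-I*pi/4)) + 1*(-1)*conj(-1) + 1*(exp(-I*pi/4))*conj(exp(I*pi/4)) + 1*(I)*conj(-I) + 1*(exp(-3*I*pi/4))*conj(exp(3*I*pi/4))]
      = (1/8)[(1) + (-I) + (-1) + (I) + (1) + (-I) + (-1) + (I)] = 0/8 = 0
  <chi_0*chi_3, chi_6> = (1/8)[1*(1)*conj(1) + 1*(exp(3*I*pi/4))*conj(-I) + 1*(-I)*conj(-1) + 1*(exp(I*pi/4))*conj(I) + 1*(-1)*conj(1) + 1*(exp(-I*pi/4))*conj(-I) + 1*(I)*conj(-1) + 1*(exp(-3*I*pi/4))*conj(I)]
      = (1/8)[(1) + (exp(-3*I*pi/4)) + (I) + (-exp(3*I*pi/4)) + (-1) + (exp(I*pi/4)) + (-I) + (-exp(-I*pi/4))] = 0/8 = 0
  <chi_0*chi_3, chi_7> = (1/8)[1*(1)*conj(1) + 1*(exp(3*I*pi/4))*conj(exp(-I*pi/4)) + 1*(-I)*conj(-I) + 1*(exp(I*pi/4))*conj(exp(-3*I*pi/4)) + 1*(-1)*conj(-1) + 1*(exp(-I*pi/4))*conj(exp(3*I*pi/4)) + 1*(I)*conj(I) + 1*(exp(-3*I*pi/4))*conj(exp(I*pi/4))]
      = (1/8)[(1) + (-1) + (1) + (-1) + (1) + (-1) + (1) + (-1)] = 0/8 = 0
(Exp terms are combined using exp(i*s)*conj(exp(i*t)) = exp(i*(s-t)), and sums of them are collapsed using the identity that for every m > 1 the m distinct m-th roots of unity sum to 0, e.g. 1 + exp(2*I*pi/3) + exp(-2*I*pi/3) = 0.)
Hence the multiplicities are chi_3: 1. Dimension check: dim(chi_0)*dim(chi_3) = 1*1 = 1 and sum (mult * dim) = 1*1 = 1.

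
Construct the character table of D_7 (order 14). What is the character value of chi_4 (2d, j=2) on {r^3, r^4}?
Conjugacy classes: {e} of size 1, {r^1, r^6} of size 2, {r^2, r^5} of size 2, {r^3, r^4} of size 2, {s, sr, ..., sr^6} of size 7.
Character table:
  irrep \ class              {e} (size 1)  {r^1, r^6} (size 2)  {r^2, r^5} (size 2)  {r^3, r^4} (size 2)  {s, sr, ..., sr^6} (size 7)
  chi_1 (triv)               1             1                    1                    1                    1                          
  chi_2 (sign: r->1, s->-1)  1             1                    1                    1                    -1                         
  chi_3 (2d, j=1)            2             2*cos(2*pi/7)        -2*cos(3*pi/7)       -2*cos(pi/7)         0                          
  chi_4 (2d, j=2)            2             -2*cos(3*pi/7)       -2*cos(pi/7)         2*cos(2*pi/7)        0                          
  chi_5 (2d, j=3)            2             -2*cos(pi/7)         2*cos(2*pi/7)        -2*cos(3*pi/7)       0                          

Spot check: chi_4 (2d, j=2) on {r^3, r^4} = 2*cos(2*pi/7).

Details: D_7 has order 2*7 = 14 with 5 conjugacy classes, hence 5 irreducibles. Sum of squared dims 1 + 1 + 4 + 4 + 4 = 14 = |G|. Linear characters come from the abelianisation; the 2-dimensional irreps have character r^k -> 2*cos(2*pi*j*k/7), reflections -> 0.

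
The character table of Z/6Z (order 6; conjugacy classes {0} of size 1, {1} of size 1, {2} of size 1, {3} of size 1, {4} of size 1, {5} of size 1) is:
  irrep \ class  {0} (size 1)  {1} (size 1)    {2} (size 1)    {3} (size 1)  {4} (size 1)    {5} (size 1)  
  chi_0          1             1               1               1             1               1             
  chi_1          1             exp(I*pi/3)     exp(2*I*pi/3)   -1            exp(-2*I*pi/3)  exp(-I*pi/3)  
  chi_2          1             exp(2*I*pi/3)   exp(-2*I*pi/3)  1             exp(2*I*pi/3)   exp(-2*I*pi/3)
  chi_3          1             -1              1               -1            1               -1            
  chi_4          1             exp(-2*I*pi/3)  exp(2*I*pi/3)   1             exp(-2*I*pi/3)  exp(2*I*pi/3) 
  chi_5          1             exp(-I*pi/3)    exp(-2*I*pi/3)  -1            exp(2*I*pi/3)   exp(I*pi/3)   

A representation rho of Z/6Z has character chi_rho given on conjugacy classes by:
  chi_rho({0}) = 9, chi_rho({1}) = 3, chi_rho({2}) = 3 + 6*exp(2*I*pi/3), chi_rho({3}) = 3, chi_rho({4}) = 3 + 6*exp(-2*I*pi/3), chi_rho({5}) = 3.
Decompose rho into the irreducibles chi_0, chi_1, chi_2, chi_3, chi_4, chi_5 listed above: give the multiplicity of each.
Multiplicities: chi_0: 3, chi_1: 3, chi_2: 0, chi_3: 0, chi_4: 3, chi_5: 0.

Proof sketch: Use <chi_rho, chi> = (1/|G|) sum_C |C| * chi_rho(C) * conj(chi(C)) with |G| = 6 for each irreducible chi in the table:
  <chi_rho, chi_0> = (1/6)[1*(9)*conj(1) + 1*(3)*conj(1) + 1*(3 + 6*exp(2*I*pi/3))*conj(1) + 1*(3)*conj(1) + 1*(3 + 6*exp(-2*I*pi/3))*conj(1) + 1*(3)*conj(1)]
      = (1/6)[(9) + (3) + (3 + 6*exp(2*I*pi/3)) + (3) + (3 + 6*exp(-2*I*pi/3)) + (3)] = 18/6 = 3
  <chi_rho, chi_1> = (1/6)[1*(9)*conj(1) + 1*(3)*conj(exp(I*pi/3)) + 1*(3 + 6*exp(2*I*pi/3))*conj(exp(2*I*pi/3)) + 1*(3)*conj(-1) + 1*(3 + 6*exp(-2*I*pi/3))*conj(exp(-2*I*pi/3)) + 1*(3)*conj(exp(-I*pi/3))]
      = (1/6)[(9) + (3*exp(-I*pi/3)) + (6 + 3*exp(-2*I*pi/3)) + (-3) + (6 + 3*exp(2*I*pi/3)) + (3*exp(I*pi/3))] = 18/6 = 3
  <chi_rho, chi_2> = (1/6)[1*(9)*conj(1) + 1*(3)*conj(exp(2*I*pi/3)) + 1*(3 + 6*exp(2*I*pi/3))*conj(exp(-2*I*pi/3)) + 1*(3)*conj(1) + 1*(3 + 6*exp(-2*I*pi/3))*conj(exp(2*I*pi/3)) + 1*(3)*conj(exp(-2*I*pi/3))]
      = (1/6)[(9) + (3*exp(-2*I*pi/3) + 3*exp(-I*pi/3) + 3*exp(2*I*pi/3)) + (6*exp(-2*I*pi/3) + 3*exp(2*I*pi/3)) + (3) + (3*exp(-2*I*pi/3) + 6*exp(2*I*pi/3)) + (3*exp(-2*I*pi/3) + 3*exp(2*I*pi/3) + 3*exp(I*pi/3))] = 0/6 = 0
  <chi_rho, chi_3> = (1/6)[1*(9)*conj(1) + 1*(3)*conj(-1) + 1*(3 + 6*exp(2*I*pi/3))*conj(1) + 1*(3)*conj(-1) + 1*(3 + 6*exp(-2*I*pi/3))*conj(1) + 1*(3)*conj(-1)]
      = (1/6)[(9) + (-3) + (3 + 6*exp(2*I*pi/3)) + (-3) + (3 + 6*exp(-2*I*pi/3)) + (-3)] = 0/6 = 0
  <chi_rho, chi_4> = (1/6)[1*(9)*conj(1) + 1*(3)*conj(exp(-2*I*pi/3)) + 1*(3 + 6*exp(2*I*pi/3))*conj(exp(2*I*pi/3)) + 1*(3)*conj(1) + 1*(3 + 6*exp(-2*I*pi/3))*conj(exp(-2*I*pi/3)) + 1*(3)*conj(exp(2*I*pi/3))]
      = (1/6)[(9) + (3*exp(2*I*pi/3)) + (6 + 3*exp(-2*I*pi/3)) + (3) + (6 + 3*exp(2*I*pi/3)) + (3*exp(-2*I*pi/3))] = 18/6 = 3
  <chi_rho, chi_5> = (1/6)[1*(9)*conj(1) + 1*(3)*conj(exp(-I*pi/3)) + 1*(3 + 6*exp(2*I*pi/3))*conj(exp(-2*I*pi/3)) + 1*(3)*conj(-1) + 1*(3 + 6*exp(-2*I*pi/3))*conj(exp(2*I*pi/3)) + 1*(3)*conj(exp(I*pi/3))]
      = (1/6)[(9) + (3*exp(-I*pi/3) + 3*exp(2*I*pi/3) + 3*exp(I*pi/3)) + (6*exp(-2*I*pi/3) + 3*exp(2*I*pi/3)) + (-3) + (3*exp(-2*I*pi/3) + 6*exp(2*I*pi/3)) + (3*exp(-2*I*pi/3) + 3*exp(-I*pi/3) + 3*exp(I*pi/3))] = 0/6 = 0
(Exp terms are combined using exp(i*s)*conj(exp(i*t)) = exp(i*(s-t)), and sums of them are collapsed using the identity that for every m > 1 the m distinct m-th roots of unity sum to 0, e.g. 1 + exp(2*I*pi/3) + exp(-2*I*pi/3) = 0.)
Dimension check: dim(rho) = sum (mult * dim) = 3*1 + 3*1 + 0*1 + 0*1 + 3*1 + 0*1 = 9 = chi_rho(e) = 9.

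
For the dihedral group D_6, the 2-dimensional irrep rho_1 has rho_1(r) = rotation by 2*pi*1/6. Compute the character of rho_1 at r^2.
chi_{rho_1}(r^2) = 2*cos(2*pi*1*2/6) = -1

Argument: rho_1(r^2) is rotation by angle 2*pi*1*2/6, whose trace is 2*cos(2*pi*1*2/6) = -1.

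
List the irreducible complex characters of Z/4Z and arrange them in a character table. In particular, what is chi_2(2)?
Character table of Z/4Z (irreps indexed chi_0,...,chi_3 with chi_k(m) = zeta_4^(k*m), zeta_4 = exp(2*pi*i/4)):
  irrep \ class  {0} (size 1)  {1} (size 1)  {2} (size 1)  {3} (size 1)
  chi_0          1             1             1             1           
  chi_1          1             I             -1            -I          
  chi_2          1             -1            1             -1          
  chi_3          1             -I            -1            I           

Spot check: chi_2(2) = zeta_4^(2*2) = zeta_4^4 = 1.

Derivation: Z/4Z is abelian, so all 4 irreducible complex representations are 1-dimensional. They are given by chi_k(m) = zeta_4^(k*m) for k = 0,...,3. Row orthogonality: sum_m chi_k(m) conj(chi_l(m)) = 4 * [k = l].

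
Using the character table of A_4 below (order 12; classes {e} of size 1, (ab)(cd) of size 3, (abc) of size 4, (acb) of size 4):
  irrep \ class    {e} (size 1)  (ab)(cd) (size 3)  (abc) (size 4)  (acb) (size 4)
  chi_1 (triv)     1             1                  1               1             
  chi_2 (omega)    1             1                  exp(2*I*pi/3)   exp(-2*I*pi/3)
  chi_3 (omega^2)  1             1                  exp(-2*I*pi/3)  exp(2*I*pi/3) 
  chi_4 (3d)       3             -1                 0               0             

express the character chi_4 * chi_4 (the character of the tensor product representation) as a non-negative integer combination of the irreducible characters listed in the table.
chi_4 tensor chi_4 = chi_1 + chi_2 + chi_3 + 2*chi_4 (all other irreducibles have multiplicity 0).

Solution. The character of a tensor product is the pointwise product (chi_4 * chi_4)(C) = chi_4(C) * chi_4(C):
  {e}: (3)*(3), (ab)(cd): (-1)*(-1), (abc): (0)*(0), (acb): (0)*(0)
so (chi_4 * chi_4) takes values
  {e} -> 9, (ab)(cd) -> 1, (abc) -> 0, (acb) -> 0.
Now take the inner product of this character with each irreducible chi from the table, <chi_4*chi_4, chi> = (1/12) sum_C |C| (chi_4*chi_4)(C) conj(chi(C)):
  <chi_4*chi_4, chi_1> = (1/12)[1*(9)*conj(1) + 3*(1)*conj(1) + 4*(0)*conj(1) + 4*(0)*conj(1)]
      = (1/12)[(9) + (3) + (0) + (0)] = 12/12 = 1
  <chi_4*chi_4, chi_2> = (1/12)[1*(9)*conj(1) + 3*(1)*conj(1) + 4*(0)*conj(exp(2*I*pi/3)) + 4*(0)*conj(exp(-2*I*pi/3))]
      = (1/12)[(9) + (3) + (0) + (0)] = 12/12 = 1
  <chi_4*chi_4, chi_3> = (1/12)[1*(9)*conj(1) + 3*(1)*conj(1) + 4*(0)*conj(exp(-2*I*pi/3)) + 4*(0)*conj(exp(2*I*pi/3))]
      = (1/12)[(9) + (3) + (0) + (0)] = 12/12 = 1
  <chi_4*chi_4, chi_4> = (1/12)[1*(9)*conj(3) + 3*(1)*conj(-1) + 4*(0)*conj(0) + 4*(0)*conj(0)]
      = (1/12)[(27) + (-3) + (0) + (0)] = 24/12 = 2
(Exp terms are combined using exp(i*s)*conj(exp(i*t)) = exp(i*(s-t)), and sums of them are collapsed using the identity that for every m > 1 the m distinct m-th roots of unity sum to 0, e.g. 1 + exp(2*I*pi/3) + exp(-2*I*pi/3) = 0.)
Hence the multiplicities are chi_1: 1, chi_2: 1, chi_3: 1, chi_4: 2. Dimension check: dim(chi_4)*dim(chi_4) = 3*3 = 9 and sum (mult * dim) = 1*1 + 1*1 + 1*1 + 2*3 = 9.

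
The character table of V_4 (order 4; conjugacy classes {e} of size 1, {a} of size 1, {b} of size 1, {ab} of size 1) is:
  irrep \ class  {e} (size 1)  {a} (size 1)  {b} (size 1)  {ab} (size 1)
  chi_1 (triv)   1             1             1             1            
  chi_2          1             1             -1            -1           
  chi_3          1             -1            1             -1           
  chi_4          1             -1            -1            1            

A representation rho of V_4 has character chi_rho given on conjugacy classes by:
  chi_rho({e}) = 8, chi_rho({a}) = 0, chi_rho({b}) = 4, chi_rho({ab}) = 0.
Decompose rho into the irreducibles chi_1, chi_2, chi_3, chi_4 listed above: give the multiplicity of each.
Multiplicities: chi_1: 3, chi_2: 1, chi_3: 3, chi_4: 1.

Justification: Use <chi_rho, chi> = (1/|G|) sum_C |C| * chi_rho(C) * conj(chi(C)) with |G| = 4 for each irreducible chi in the table:
  <chi_rho, chi_1> = (1/4)[1*(8)*conj(1) + 1*(0)*conj(1) + 1*(4)*conj(1) + 1*(0)*conj(1)]
      = (1/4)[(8) + (0) + (4) + (0)] = 12/4 = 3
  <chi_rho, chi_2> = (1/4)[1*(8)*conj(1) + 1*(0)*conj(1) + 1*(4)*conj(-1) + 1*(0)*conj(-1)]
      = (1/4)[(8) + (0) + (-4) + (0)] = 4/4 = 1
  <chi_rho, chi_3> = (1/4)[1*(8)*conj(1) + 1*(0)*conj(-1) + 1*(4)*conj(1) + 1*(0)*conj(-1)]
      = (1/4)[(8) + (0) + (4) + (0)] = 12/4 = 3
  <chi_rho, chi_4> = (1/4)[1*(8)*conj(1) + 1*(0)*conj(-1) + 1*(4)*conj(-1) + 1*(0)*conj(1)]
      = (1/4)[(8) + (0) + (-4) + (0)] = 4/4 = 1
Dimension check: dim(rho) = sum (mult * dim) = 3*1 + 1*1 + 3*1 + 1*1 = 8 = chi_rho(e) = 8.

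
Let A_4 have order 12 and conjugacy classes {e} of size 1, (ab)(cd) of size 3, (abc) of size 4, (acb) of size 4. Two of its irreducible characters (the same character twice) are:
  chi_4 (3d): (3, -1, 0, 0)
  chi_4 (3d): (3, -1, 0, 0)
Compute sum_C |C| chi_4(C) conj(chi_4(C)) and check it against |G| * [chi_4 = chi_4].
Sum = 12 = |G| = 12; so <chi_4, chi_4> = 1 (norm-1 confirms irreducibility).

Why: Compute term by term over conjugacy classes (|C| * chi_4(C) * conj(chi_4(C))):
  1*(3)*conj(3) + 3*(-1)*conj(-1) + 4*(0)*conj(0) + 4*(0)*conj(0)
  = (9) + (3) + (0) + (0)
  = 12.
(Exp terms are combined using exp(i*s)*conj(exp(i*t)) = exp(i*(s-t)), and sums of them are collapsed using the identity that for every m > 1 the m distinct m-th roots of unity sum to 0, e.g. 1 + exp(2*I*pi/3) + exp(-2*I*pi/3) = 0.)
Dividing by |G| = 12 gives 12/12 = 1, matching the row-orthogonality relation <chi_4, chi_4> = [chi_4 = chi_4].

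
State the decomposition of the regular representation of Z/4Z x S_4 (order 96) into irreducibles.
Each irreducible V_i of dimension d_i appears with multiplicity d_i, i.e. rho_reg = (direct sum over all irreducibles V_i) d_i V_i. The irreducible dimensions for Z/4Z x S_4 are 1, 1, 1, 1, 1, 1, 1, 1, 2, 2, 2, 2, 3, 3, 3, 3, 3, 3, 3, 3: 8 irreducibles of dimension 1, each with multiplicity 1; 4 irreducibles of dimension 2, each with multiplicity 2; 8 irreducibles of dimension 3, each with multiplicity 3. Total dimension 8*1*1 + 4*2*2 + 8*3*3 = 96 = |G|.

Details: General theorem: in the regular representation of a finite group G, each irreducible appears with multiplicity equal to its dimension. Check: dim(rho_reg) = sum d_i^2 = 1 + 1 + 1 + 1 + 1 + 1 + 1 + 1 + 4 + 4 + 4 + 4 + 9 + 9 + 9 + 9 + 9 + 9 + 9 + 9 = 96 = |G|.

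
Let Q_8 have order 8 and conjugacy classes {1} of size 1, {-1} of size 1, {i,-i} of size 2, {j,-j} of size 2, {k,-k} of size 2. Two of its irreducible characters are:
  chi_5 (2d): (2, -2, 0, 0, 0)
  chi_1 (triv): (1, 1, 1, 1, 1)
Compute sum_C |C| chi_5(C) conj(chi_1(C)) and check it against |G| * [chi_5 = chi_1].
Sum = 0; so <chi_5, chi_1> = 0 (distinct irreducibles are orthogonal).

Derivation: Compute term by term over conjugacy classes (|C| * chi_5(C) * conj(chi_1(C))):
  1*(2)*conj(1) + 1*(-2)*conj(1) + 2*(0)*conj(1) + 2*(0)*conj(1) + 2*(0)*conj(1)
  = (2) + (-2) + (0) + (0) + (0)
  = 0.
Dividing by |G| = 8 gives 0/8 = 0, matching the row-orthogonality relation <chi_5, chi_1> = [chi_5 = chi_1].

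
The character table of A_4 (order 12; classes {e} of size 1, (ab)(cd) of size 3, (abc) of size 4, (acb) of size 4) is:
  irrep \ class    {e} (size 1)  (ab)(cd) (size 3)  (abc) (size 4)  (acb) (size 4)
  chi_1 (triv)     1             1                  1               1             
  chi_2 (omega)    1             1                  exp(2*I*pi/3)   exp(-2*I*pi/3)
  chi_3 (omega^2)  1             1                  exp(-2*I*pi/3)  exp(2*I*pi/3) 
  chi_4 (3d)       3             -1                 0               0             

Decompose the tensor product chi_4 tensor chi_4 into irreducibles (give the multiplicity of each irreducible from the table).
chi_4 tensor chi_4 = chi_1 + chi_2 + chi_3 + 2*chi_4 (all other irreducibles have multiplicity 0).

Details: The character of a tensor product is the pointwise product (chi_4 * chi_4)(C) = chi_4(C) * chi_4(C):
  {e}: (3)*(3), (ab)(cd): (-1)*(-1), (abc): (0)*(0), (acb): (0)*(0)
so (chi_4 * chi_4) takes values
  {e} -> 9, (ab)(cd) -> 1, (abc) -> 0, (acb) -> 0.
Now take the inner product of this character with each irreducible chi from the table, <chi_4*chi_4, chi> = (1/12) sum_C |C| (chi_4*chi_4)(C) conj(chi(C)):
  <chi_4*chi_4, chi_1> = (1/12)[1*(9)*conj(1) + 3*(1)*conj(1) + 4*(0)*conj(1) + 4*(0)*conj(1)]
      = (1/12)[(9) + (3) + (0) + (0)] = 12/12 = 1
  <chi_4*chi_4, chi_2> = (1/12)[1*(9)*conj(1) + 3*(1)*conj(1) + 4*(0)*conj(exp(2*I*pi/3)) + 4*(0)*conj(exp(-2*I*pi/3))]
      = (1/12)[(9) + (3) + (0) + (0)] = 12/12 = 1
  <chi_4*chi_4, chi_3> = (1/12)[1*(9)*conj(1) + 3*(1)*conj(1) + 4*(0)*conj(exp(-2*I*pi/3)) + 4*(0)*conj(exp(2*I*pi/3))]
      = (1/12)[(9) + (3) + (0) + (0)] = 12/12 = 1
  <chi_4*chi_4, chi_4> = (1/12)[1*(9)*conj(3) + 3*(1)*conj(-1) + 4*(0)*conj(0) + 4*(0)*conj(0)]
      = (1/12)[(27) + (-3) + (0) + (0)] = 24/12 = 2
(Exp terms are combined using exp(i*s)*conj(exp(i*t)) = exp(i*(s-t)), and sums of them are collapsed using the identity that for every m > 1 the m distinct m-th roots of unity sum to 0, e.g. 1 + exp(2*I*pi/3) + exp(-2*I*pi/3) = 0.)
Hence the multiplicities are chi_1: 1, chi_2: 1, chi_3: 1, chi_4: 2. Dimension check: dim(chi_4)*dim(chi_4) = 3*3 = 9 and sum (mult * dim) = 1*1 + 1*1 + 1*1 + 2*3 = 9.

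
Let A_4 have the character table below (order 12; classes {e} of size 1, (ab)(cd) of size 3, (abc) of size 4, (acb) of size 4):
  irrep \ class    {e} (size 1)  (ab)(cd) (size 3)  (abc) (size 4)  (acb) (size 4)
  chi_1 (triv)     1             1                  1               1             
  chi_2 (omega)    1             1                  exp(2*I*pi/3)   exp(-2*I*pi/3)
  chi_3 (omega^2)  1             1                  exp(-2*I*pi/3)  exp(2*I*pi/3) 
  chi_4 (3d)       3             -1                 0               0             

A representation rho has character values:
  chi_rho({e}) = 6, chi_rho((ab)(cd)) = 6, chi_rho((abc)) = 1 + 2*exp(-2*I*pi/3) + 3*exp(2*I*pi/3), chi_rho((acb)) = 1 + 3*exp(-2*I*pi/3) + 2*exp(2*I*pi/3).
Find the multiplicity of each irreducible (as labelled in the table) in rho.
Multiplicities: chi_1: 1, chi_2: 3, chi_3: 2, chi_4: 0.

Derivation: Use <chi_rho, chi> = (1/|G|) sum_C |C| * chi_rho(C) * conj(chi(C)) with |G| = 12 for each irreducible chi in the table:
  <chi_rho, chi_1> = (1/12)[1*(6)*conj(1) + 3*(6)*conj(1) + 4*(1 + 2*exp(-2*I*pi/3) + 3*exp(2*I*pi/3))*conj(1) + 4*(1 + 3*exp(-2*I*pi/3) + 2*exp(2*I*pi/3))*conj(1)]
      = (1/12)[(6) + (18) + (4 + 8*exp(-2*I*pi/3) + 12*exp(2*I*pi/3)) + (4 + 12*exp(-2*I*pi/3) + 8*exp(2*I*pi/3))] = 12/12 = 1
  <chi_rho, chi_2> = (1/12)[1*(6)*conj(1) + 3*(6)*conj(1) + 4*(1 + 2*exp(-2*I*pi/3) + 3*exp(2*I*pi/3))*conj(exp(2*I*pi/3)) + 4*(1 + 3*exp(-2*I*pi/3) + 2*exp(2*I*pi/3))*conj(exp(-2*I*pi/3))]
      = (1/12)[(6) + (18) + (12 + 4*exp(-2*I*pi/3) + 8*exp(2*I*pi/3)) + (12 + 8*exp(-2*I*pi/3) + 4*exp(2*I*pi/3))] = 36/12 = 3
  <chi_rho, chi_3> = (1/12)[1*(6)*conj(1) + 3*(6)*conj(1) + 4*(1 + 2*exp(-2*I*pi/3) + 3*exp(2*I*pi/3))*conj(exp(-2*I*pi/3)) + 4*(1 + 3*exp(-2*I*pi/3) + 2*exp(2*I*pi/3))*conj(exp(2*I*pi/3))]
      = (1/12)[(6) + (18) + (8 + 12*exp(-2*I*pi/3) + 4*exp(2*I*pi/3)) + (8 + 4*exp(-2*I*pi/3) + 12*exp(2*I*pi/3))] = 24/12 = 2
  <chi_rho, chi_4> = (1/12)[1*(6)*conj(3) + 3*(6)*conj(-1) + 4*(1 + 2*exp(-2*I*pi/3) + 3*exp(2*I*pi/3))*conj(0) + 4*(1 + 3*exp(-2*I*pi/3) + 2*exp(2*I*pi/3))*conj(0)]
      = (1/12)[(18) + (-18) + (0) + (0)] = 0/12 = 0
(Exp terms are combined using exp(i*s)*conj(exp(i*t)) = exp(i*(s-t)), and sums of them are collapsed using the identity that for every m > 1 the m distinct m-th roots of unity sum to 0, e.g. 1 + exp(2*I*pi/3) + exp(-2*I*pi/3) = 0.)
Dimension check: dim(rho) = sum (mult * dim) = 1*1 + 3*1 + 2*1 + 0*3 = 6 = chi_rho(e) = 6.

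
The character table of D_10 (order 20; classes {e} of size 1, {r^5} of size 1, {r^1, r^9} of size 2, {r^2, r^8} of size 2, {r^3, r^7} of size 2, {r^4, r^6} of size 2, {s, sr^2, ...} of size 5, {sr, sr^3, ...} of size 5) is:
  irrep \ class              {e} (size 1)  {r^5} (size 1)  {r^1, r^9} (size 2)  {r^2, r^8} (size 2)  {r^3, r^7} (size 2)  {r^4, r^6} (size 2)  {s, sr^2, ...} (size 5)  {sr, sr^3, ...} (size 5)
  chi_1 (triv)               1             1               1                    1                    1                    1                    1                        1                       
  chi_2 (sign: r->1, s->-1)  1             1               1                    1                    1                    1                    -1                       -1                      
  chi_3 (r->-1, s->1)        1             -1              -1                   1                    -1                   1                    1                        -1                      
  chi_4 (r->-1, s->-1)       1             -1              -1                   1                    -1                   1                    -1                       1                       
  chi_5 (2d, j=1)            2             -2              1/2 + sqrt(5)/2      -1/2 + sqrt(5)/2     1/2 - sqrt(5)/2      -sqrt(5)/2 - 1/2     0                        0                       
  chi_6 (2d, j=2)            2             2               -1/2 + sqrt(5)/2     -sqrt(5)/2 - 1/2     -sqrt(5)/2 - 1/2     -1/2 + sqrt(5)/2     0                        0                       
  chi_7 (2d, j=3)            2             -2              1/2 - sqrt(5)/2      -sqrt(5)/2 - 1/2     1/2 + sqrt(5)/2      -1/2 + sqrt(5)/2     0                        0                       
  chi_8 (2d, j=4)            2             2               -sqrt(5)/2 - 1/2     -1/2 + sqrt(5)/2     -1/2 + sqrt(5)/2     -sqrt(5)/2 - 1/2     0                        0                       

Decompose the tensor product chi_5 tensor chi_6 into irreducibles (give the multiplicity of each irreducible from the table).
chi_5 tensor chi_6 = chi_5 + chi_7 (all other irreducibles have multiplicity 0).

Derivation: The character of a tensor product is the pointwise product (chi_5 * chi_6)(C) = chi_5(C) * chi_6(C):
  {e}: (2)*(2), {r^5}: (-2)*(2), {r^1, r^9}: (1/2 + sqrt(5)/2)*(-1/2 + sqrt(5)/2), {r^2, r^8}: (-1/2 + sqrt(5)/2)*(-sqrt(5)/2 - 1/2), {r^3, r^7}: (1/2 - sqrt(5)/2)*(-sqrt(5)/2 - 1/2), {r^4, r^6}: (-sqrt(5)/2 - 1/2)*(-1/2 + sqrt(5)/2), {s, sr^2, ...}: (0)*(0), {sr, sr^3, ...}: (0)*(0)
so (chi_5 * chi_6) takes values
  {e} -> 4, {r^5} -> -4, {r^1, r^9} -> 1, {r^2, r^8} -> -1, {r^3, r^7} -> 1, {r^4, r^6} -> -1, {s, sr^2, ...} -> 0, {sr, sr^3, ...} -> 0.
Now take the inner product of this character with each irreducible chi from the table, <chi_5*chi_6, chi> = (1/20) sum_C |C| (chi_5*chi_6)(C) conj(chi(C)):
  <chi_5*chi_6, chi_1> = (1/20)[1*(4)*conj(1) + 1*(-4)*conj(1) + 2*(1)*conj(1) + 2*(-1)*conj(1) + 2*(1)*conj(1) + 2*(-1)*conj(1) + 5*(0)*conj(1) + 5*(0)*conj(1)]
      = (1/20)[(4) + (-4) + (2) + (-2) + (2) + (-2) + (0) + (0)] = 0/20 = 0
  <chi_5*chi_6, chi_2> = (1/20)[1*(4)*conj(1) + 1*(-4)*conj(1) + 2*(1)*conj(1) + 2*(-1)*conj(1) + 2*(1)*conj(1) + 2*(-1)*conj(1) + 5*(0)*conj(-1) + 5*(0)*conj(-1)]
      = (1/20)[(4) + (-4) + (2) + (-2) + (2) + (-2) + (0) + (0)] = 0/20 = 0
  <chi_5*chi_6, chi_3> = (1/20)[1*(4)*conj(1) + 1*(-4)*conj(-1) + 2*(1)*conj(-1) + 2*(-1)*conj(1) + 2*(1)*conj(-1) + 2*(-1)*conj(1) + 5*(0)*conj(1) + 5*(0)*conj(-1)]
      = (1/20)[(4) + (4) + (-2) + (-2) + (-2) + (-2) + (0) + (0)] = 0/20 = 0
  <chi_5*chi_6, chi_4> = (1/20)[1*(4)*conj(1) + 1*(-4)*conj(-1) + 2*(1)*conj(-1) + 2*(-1)*conj(1) + 2*(1)*conj(-1) + 2*(-1)*conj(1) + 5*(0)*conj(-1) + 5*(0)*conj(1)]
      = (1/20)[(4) + (4) + (-2) + (-2) + (-2) + (-2) + (0) + (0)] = 0/20 = 0
  <chi_5*chi_6, chi_5> = (1/20)[1*(4)*conj(2) + 1*(-4)*conj(-2) + 2*(1)*conj(1/2 + sqrt(5)/2) + 2*(-1)*conj(-1/2 + sqrt(5)/2) + 2*(1)*conj(1/2 - sqrt(5)/2) + 2*(-1)*conj(-sqrt(5)/2 - 1/2) + 5*(0)*conj(0) + 5*(0)*conj(0)]
      = (1/20)[(8) + (8) + (1 + sqrt(5)) + (1 - sqrt(5)) + (1 - sqrt(5)) + (1 + sqrt(5)) + (0) + (0)] = 20/20 = 1
  <chi_5*chi_6, chi_6> = (1/20)[1*(4)*conj(2) + 1*(-4)*conj(2) + 2*(1)*conj(-1/2 + sqrt(5)/2) + 2*(-1)*conj(-sqrt(5)/2 - 1/2) + 2*(1)*conj(-sqrt(5)/2 - 1/2) + 2*(-1)*conj(-1/2 + sqrt(5)/2) + 5*(0)*conj(0) + 5*(0)*conj(0)]
      = (1/20)[(8) + (-8) + (-1 + sqrt(5)) + (1 + sqrt(5)) + (-sqrt(5) - 1) + (1 - sqrt(5)) + (0) + (0)] = 0/20 = 0
  <chi_5*chi_6, chi_7> = (1/20)[1*(4)*conj(2) + 1*(-4)*conj(-2) + 2*(1)*conj(1/2 - sqrt(5)/2) + 2*(-1)*conj(-sqrt(5)/2 - 1/2) + 2*(1)*conj(1/2 + sqrt(5)/2) + 2*(-1)*conj(-1/2 + sqrt(5)/2) + 5*(0)*conj(0) + 5*(0)*conj(0)]
      = (1/20)[(8) + (8) + (1 - sqrt(5)) + (1 + sqrt(5)) + (1 + sqrt(5)) + (1 - sqrt(5)) + (0) + (0)] = 20/20 = 1
  <chi_5*chi_6, chi_8> = (1/20)[1*(4)*conj(2) + 1*(-4)*conj(2) + 2*(1)*conj(-sqrt(5)/2 - 1/2) + 2*(-1)*conj(-1/2 + sqrt(5)/2) + 2*(1)*conj(-1/2 + sqrt(5)/2) + 2*(-1)*conj(-sqrt(5)/2 - 1/2) + 5*(0)*conj(0) + 5*(0)*conj(0)]
      = (1/20)[(8) + (-8) + (-sqrt(5) - 1) + (1 - sqrt(5)) + (-1 + sqrt(5)) + (1 + sqrt(5)) + (0) + (0)] = 0/20 = 0
Hence the multiplicities are chi_5: 1, chi_7: 1. Dimension check: dim(chi_5)*dim(chi_6) = 2*2 = 4 and sum (mult * dim) = 1*2 + 1*2 = 4.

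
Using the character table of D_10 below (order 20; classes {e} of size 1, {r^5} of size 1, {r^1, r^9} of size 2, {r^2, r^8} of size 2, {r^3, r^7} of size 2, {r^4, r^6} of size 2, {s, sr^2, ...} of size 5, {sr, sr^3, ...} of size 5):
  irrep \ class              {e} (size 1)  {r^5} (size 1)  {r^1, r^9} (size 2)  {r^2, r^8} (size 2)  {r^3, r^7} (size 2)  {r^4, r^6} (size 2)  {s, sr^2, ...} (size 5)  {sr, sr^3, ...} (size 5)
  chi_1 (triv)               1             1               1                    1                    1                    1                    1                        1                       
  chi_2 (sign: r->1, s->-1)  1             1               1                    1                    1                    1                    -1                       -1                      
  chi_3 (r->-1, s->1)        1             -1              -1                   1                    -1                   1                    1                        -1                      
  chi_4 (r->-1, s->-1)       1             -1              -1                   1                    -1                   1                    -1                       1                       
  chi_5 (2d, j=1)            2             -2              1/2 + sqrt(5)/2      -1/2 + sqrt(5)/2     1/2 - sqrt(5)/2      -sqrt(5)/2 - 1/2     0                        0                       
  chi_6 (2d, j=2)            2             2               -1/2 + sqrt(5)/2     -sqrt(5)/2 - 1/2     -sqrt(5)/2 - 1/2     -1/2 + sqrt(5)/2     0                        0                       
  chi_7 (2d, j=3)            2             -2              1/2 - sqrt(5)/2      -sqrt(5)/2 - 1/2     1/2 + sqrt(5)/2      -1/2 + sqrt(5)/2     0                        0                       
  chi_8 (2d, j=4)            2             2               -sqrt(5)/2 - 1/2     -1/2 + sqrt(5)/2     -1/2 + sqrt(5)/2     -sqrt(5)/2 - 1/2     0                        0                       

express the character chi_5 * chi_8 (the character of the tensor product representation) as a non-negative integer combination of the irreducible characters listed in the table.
chi_5 tensor chi_8 = chi_3 + chi_4 + chi_7 (all other irreducibles have multiplicity 0).

Working: The character of a tensor product is the pointwise product (chi_5 * chi_8)(C) = chi_5(C) * chi_8(C):
  {e}: (2)*(2), {r^5}: (-2)*(2), {r^1, r^9}: (1/2 + sqrt(5)/2)*(-sqrt(5)/2 - 1/2), {r^2, r^8}: (-1/2 + sqrt(5)/2)*(-1/2 + sqrt(5)/2), {r^3, r^7}: (1/2 - sqrt(5)/2)*(-1/2 + sqrt(5)/2), {r^4, r^6}: (-sqrt(5)/2 - 1/2)*(-sqrt(5)/2 - 1/2), {s, sr^2, ...}: (0)*(0), {sr, sr^3, ...}: (0)*(0)
so (chi_5 * chi_8) takes values
  {e} -> 4, {r^5} -> -4, {r^1, r^9} -> -3/2 - sqrt(5)/2, {r^2, r^8} -> 3/2 - sqrt(5)/2, {r^3, r^7} -> -3/2 + sqrt(5)/2, {r^4, r^6} -> sqrt(5)/2 + 3/2, {s, sr^2, ...} -> 0, {sr, sr^3, ...} -> 0.
Now take the inner product of this character with each irreducible chi from the table, <chi_5*chi_8, chi> = (1/20) sum_C |C| (chi_5*chi_8)(C) conj(chi(C)):
  <chi_5*chi_8, chi_1> = (1/20)[1*(4)*conj(1) + 1*(-4)*conj(1) + 2*(-3/2 - sqrt(5)/2)*conj(1) + 2*(3/2 - sqrt(5)/2)*conj(1) + 2*(-3/2 + sqrt(5)/2)*conj(1) + 2*(sqrt(5)/2 + 3/2)*conj(1) + 5*(0)*conj(1) + 5*(0)*conj(1)]
      = (1/20)[(4) + (-4) + (-3 - sqrt(5)) + (3 - sqrt(5)) + (-3 + sqrt(5)) + (sqrt(5) + 3) + (0) + (0)] = 0/20 = 0
  <chi_5*chi_8, chi_2> = (1/20)[1*(4)*conj(1) + 1*(-4)*conj(1) + 2*(-3/2 - sqrt(5)/2)*conj(1) + 2*(3/2 - sqrt(5)/2)*conj(1) + 2*(-3/2 + sqrt(5)/2)*conj(1) + 2*(sqrt(5)/2 + 3/2)*conj(1) + 5*(0)*conj(-1) + 5*(0)*conj(-1)]
      = (1/20)[(4) + (-4) + (-3 - sqrt(5)) + (3 - sqrt(5)) + (-3 + sqrt(5)) + (sqrt(5) + 3) + (0) + (0)] = 0/20 = 0
  <chi_5*chi_8, chi_3> = (1/20)[1*(4)*conj(1) + 1*(-4)*conj(-1) + 2*(-3/2 - sqrt(5)/2)*conj(-1) + 2*(3/2 - sqrt(5)/2)*conj(1) + 2*(-3/2 + sqrt(5)/2)*conj(-1) + 2*(sqrt(5)/2 + 3/2)*conj(1) + 5*(0)*conj(1) + 5*(0)*conj(-1)]
      = (1/20)[(4) + (4) + (sqrt(5) + 3) + (3 - sqrt(5)) + (3 - sqrt(5)) + (sqrt(5) + 3) + (0) + (0)] = 20/20 = 1
  <chi_5*chi_8, chi_4> = (1/20)[1*(4)*conj(1) + 1*(-4)*conj(-1) + 2*(-3/2 - sqrt(5)/2)*conj(-1) + 2*(3/2 - sqrt(5)/2)*conj(1) + 2*(-3/2 + sqrt(5)/2)*conj(-1) + 2*(sqrt(5)/2 + 3/2)*conj(1) + 5*(0)*conj(-1) + 5*(0)*conj(1)]
      = (1/20)[(4) + (4) + (sqrt(5) + 3) + (3 - sqrt(5)) + (3 - sqrt(5)) + (sqrt(5) + 3) + (0) + (0)] = 20/20 = 1
  <chi_5*chi_8, chi_5> = (1/20)[1*(4)*conj(2) + 1*(-4)*conj(-2) + 2*(-3/2 - sqrt(5)/2)*conj(1/2 + sqrt(5)/2) + 2*(3/2 - sqrt(5)/2)*conj(-1/2 + sqrt(5)/2) + 2*(-3/2 + sqrt(5)/2)*conj(1/2 - sqrt(5)/2) + 2*(sqrt(5)/2 + 3/2)*conj(-sqrt(5)/2 - 1/2) + 5*(0)*conj(0) + 5*(0)*conj(0)]
      = (1/20)[(8) + (8) + (-2*sqrt(5) - 4) + (-4 + 2*sqrt(5)) + (-4 + 2*sqrt(5)) + (-2*sqrt(5) - 4) + (0) + (0)] = 0/20 = 0
  <chi_5*chi_8, chi_6> = (1/20)[1*(4)*conj(2) + 1*(-4)*conj(2) + 2*(-3/2 - sqrt(5)/2)*conj(-1/2 + sqrt(5)/2) + 2*(3/2 - sqrt(5)/2)*conj(-sqrt(5)/2 - 1/2) + 2*(-3/2 + sqrt(5)/2)*conj(-sqrt(5)/2 - 1/2) + 2*(sqrt(5)/2 + 3/2)*conj(-1/2 + sqrt(5)/2) + 5*(0)*conj(0) + 5*(0)*conj(0)]
      = (1/20)[(8) + (-8) + (-sqrt(5) - 1) + (1 - sqrt(5)) + (-1 + sqrt(5)) + (1 + sqrt(5)) + (0) + (0)] = 0/20 = 0
  <chi_5*chi_8, chi_7> = (1/20)[1*(4)*conj(2) + 1*(-4)*conj(-2) + 2*(-3/2 - sqrt(5)/2)*conj(1/2 - sqrt(5)/2) + 2*(3/2 - sqrt(5)/2)*conj(-sqrt(5)/2 - 1/2) + 2*(-3/2 + sqrt(5)/2)*conj(1/2 + sqrt(5)/2) + 2*(sqrt(5)/2 + 3/2)*conj(-1/2 + sqrt(5)/2) + 5*(0)*conj(0) + 5*(0)*conj(0)]
      = (1/20)[(8) + (8) + (1 + sqrt(5)) + (1 - sqrt(5)) + (1 - sqrt(5)) + (1 + sqrt(5)) + (0) + (0)] = 20/20 = 1
  <chi_5*chi_8, chi_8> = (1/20)[1*(4)*conj(2) + 1*(-4)*conj(2) + 2*(-3/2 - sqrt(5)/2)*conj(-sqrt(5)/2 - 1/2) + 2*(3/2 - sqrt(5)/2)*conj(-1/2 + sqrt(5)/2) + 2*(-3/2 + sqrt(5)/2)*conj(-1/2 + sqrt(5)/2) + 2*(sqrt(5)/2 + 3/2)*conj(-sqrt(5)/2 - 1/2) + 5*(0)*conj(0) + 5*(0)*conj(0)]
      = (1/20)[(8) + (-8) + (4 + 2*sqrt(5)) + (-4 + 2*sqrt(5)) + (4 - 2*sqrt(5)) + (-2*sqrt(5) - 4) + (0) + (0)] = 0/20 = 0
Hence the multiplicities are chi_3: 1, chi_4: 1, chi_7: 1. Dimension check: dim(chi_5)*dim(chi_8) = 2*2 = 4 and sum (mult * dim) = 1*1 + 1*1 + 1*2 = 4.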